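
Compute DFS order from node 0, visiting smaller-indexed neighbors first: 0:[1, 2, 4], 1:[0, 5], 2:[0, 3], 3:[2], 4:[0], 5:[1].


DFS stack-based: start with [0]
Visit order: [0, 1, 5, 2, 3, 4]


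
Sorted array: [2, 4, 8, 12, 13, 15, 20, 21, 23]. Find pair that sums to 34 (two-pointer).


Two pointers: lo=0, hi=8
Found pair: (13, 21) summing to 34


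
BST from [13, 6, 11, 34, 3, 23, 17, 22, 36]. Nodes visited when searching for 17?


BST root = 13
Search for 17: compare at each node
Path: [13, 34, 23, 17]


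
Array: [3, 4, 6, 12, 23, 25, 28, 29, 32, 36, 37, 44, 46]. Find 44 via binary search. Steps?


Search for 44:
[0,12] mid=6 arr[6]=28
[7,12] mid=9 arr[9]=36
[10,12] mid=11 arr[11]=44
Total: 3 comparisons


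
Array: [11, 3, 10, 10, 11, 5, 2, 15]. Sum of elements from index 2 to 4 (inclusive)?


Prefix sums: [0, 11, 14, 24, 34, 45, 50, 52, 67]
Sum[2..4] = prefix[5] - prefix[2] = 45 - 14 = 31


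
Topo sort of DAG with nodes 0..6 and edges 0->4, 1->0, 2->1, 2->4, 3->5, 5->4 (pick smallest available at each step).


Kahn's algorithm, process smallest node first
Order: [2, 1, 0, 3, 5, 4, 6]


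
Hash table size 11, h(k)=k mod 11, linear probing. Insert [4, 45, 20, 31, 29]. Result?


Insertions: 4->slot 4; 45->slot 1; 20->slot 9; 31->slot 10; 29->slot 7
Table: [None, 45, None, None, 4, None, None, 29, None, 20, 31]


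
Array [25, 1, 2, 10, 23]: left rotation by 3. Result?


Left rotate by 3: [10, 23, 25, 1, 2]


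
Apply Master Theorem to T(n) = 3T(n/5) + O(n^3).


a=3, b=5, c=3. log_5(3)=0.683 < c=3. Case 3: O(n^c) = O(n^3)
Complexity: O(n^3)


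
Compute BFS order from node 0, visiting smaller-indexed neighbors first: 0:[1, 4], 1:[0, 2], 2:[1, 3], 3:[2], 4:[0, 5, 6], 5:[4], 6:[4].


BFS queue: start with [0]
Visit order: [0, 1, 4, 2, 5, 6, 3]


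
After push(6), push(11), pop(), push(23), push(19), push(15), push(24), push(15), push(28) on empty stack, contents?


push(6) -> [6]
push(11) -> [6, 11]
pop() returns 11 -> [6]
push(23) -> [6, 23]
push(19) -> [6, 23, 19]
push(15) -> [6, 23, 19, 15]
push(24) -> [6, 23, 19, 15, 24]
push(15) -> [6, 23, 19, 15, 24, 15]
push(28) -> [6, 23, 19, 15, 24, 15, 28]
Final stack (bottom to top): [6, 23, 19, 15, 24, 15, 28]


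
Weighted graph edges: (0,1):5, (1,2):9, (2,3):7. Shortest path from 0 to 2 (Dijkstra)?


Dijkstra from 0:
Distances: {0: 0, 1: 5, 2: 14, 3: 21}
Shortest distance to 2 = 14, path = [0, 1, 2]


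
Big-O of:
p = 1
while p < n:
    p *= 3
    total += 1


Per nesting level: O(log n) = O(log n)
Complexity: O(log n)


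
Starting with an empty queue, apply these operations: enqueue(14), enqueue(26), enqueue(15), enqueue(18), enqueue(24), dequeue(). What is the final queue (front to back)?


enqueue(14) -> [14]
enqueue(26) -> [14, 26]
enqueue(15) -> [14, 26, 15]
enqueue(18) -> [14, 26, 15, 18]
enqueue(24) -> [14, 26, 15, 18, 24]
dequeue() returns 14 -> [26, 15, 18, 24]
Final queue (front to back): [26, 15, 18, 24]


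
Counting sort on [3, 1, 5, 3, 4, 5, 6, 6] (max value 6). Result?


Count array: [0, 1, 0, 2, 1, 2, 2]
Reconstruct: [1, 3, 3, 4, 5, 5, 6, 6]


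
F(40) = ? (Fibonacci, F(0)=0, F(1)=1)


F(n)=F(n-1)+F(n-2)
...F(38)=39088169, F(39)=63245986, F(40)=102334155


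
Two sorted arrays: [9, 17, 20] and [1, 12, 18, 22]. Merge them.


Compare heads, take smaller each step.
Merged: [1, 9, 12, 17, 18, 20, 22]


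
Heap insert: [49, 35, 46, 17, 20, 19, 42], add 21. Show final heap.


Append 21: [49, 35, 46, 17, 20, 19, 42, 21]
Bubble up: swap idx 7(21) with idx 3(17)
Result: [49, 35, 46, 21, 20, 19, 42, 17]


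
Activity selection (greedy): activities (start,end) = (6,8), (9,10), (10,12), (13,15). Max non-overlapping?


Greedy: pick earliest-ending, then skip overlaps.
Selected (4 activities): [(6, 8), (9, 10), (10, 12), (13, 15)]


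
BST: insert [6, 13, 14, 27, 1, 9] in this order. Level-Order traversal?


Root = 6; build tree by BST insertion.
Level-Order traversal: [6, 1, 13, 9, 14, 27]


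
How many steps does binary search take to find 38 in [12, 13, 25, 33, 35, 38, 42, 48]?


Search for 38:
[0,7] mid=3 arr[3]=33
[4,7] mid=5 arr[5]=38
Total: 2 comparisons


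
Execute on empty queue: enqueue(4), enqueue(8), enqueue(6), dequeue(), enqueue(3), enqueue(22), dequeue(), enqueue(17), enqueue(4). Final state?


enqueue(4) -> [4]
enqueue(8) -> [4, 8]
enqueue(6) -> [4, 8, 6]
dequeue() returns 4 -> [8, 6]
enqueue(3) -> [8, 6, 3]
enqueue(22) -> [8, 6, 3, 22]
dequeue() returns 8 -> [6, 3, 22]
enqueue(17) -> [6, 3, 22, 17]
enqueue(4) -> [6, 3, 22, 17, 4]
Final queue (front to back): [6, 3, 22, 17, 4]


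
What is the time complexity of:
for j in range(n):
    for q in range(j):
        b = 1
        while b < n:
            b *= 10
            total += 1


Per nesting level: O(n) * O(n) [triangular over j] * O(log n) = O(n^2 log n)
Complexity: O(n^2 log n)


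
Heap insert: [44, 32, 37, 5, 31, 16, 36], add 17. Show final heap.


Append 17: [44, 32, 37, 5, 31, 16, 36, 17]
Bubble up: swap idx 7(17) with idx 3(5)
Result: [44, 32, 37, 17, 31, 16, 36, 5]


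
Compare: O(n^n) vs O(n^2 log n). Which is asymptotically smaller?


n^2 log n grows slower than n^n
O(n^2 log n) is asymptotically smaller; O(n^n) grows faster


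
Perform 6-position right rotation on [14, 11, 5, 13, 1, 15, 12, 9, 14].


Right rotate by 6: [13, 1, 15, 12, 9, 14, 14, 11, 5]


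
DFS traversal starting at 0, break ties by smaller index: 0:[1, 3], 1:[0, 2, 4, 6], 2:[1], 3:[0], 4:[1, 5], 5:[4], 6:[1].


DFS stack-based: start with [0]
Visit order: [0, 1, 2, 4, 5, 6, 3]


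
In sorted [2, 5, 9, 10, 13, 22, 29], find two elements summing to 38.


Two pointers: lo=0, hi=6
Found pair: (9, 29) summing to 38


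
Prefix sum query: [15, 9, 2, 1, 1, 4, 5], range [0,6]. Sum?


Prefix sums: [0, 15, 24, 26, 27, 28, 32, 37]
Sum[0..6] = prefix[7] - prefix[0] = 37 - 0 = 37


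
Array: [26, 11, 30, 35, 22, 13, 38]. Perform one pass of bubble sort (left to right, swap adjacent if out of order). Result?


After one pass: [11, 26, 30, 22, 13, 35, 38]


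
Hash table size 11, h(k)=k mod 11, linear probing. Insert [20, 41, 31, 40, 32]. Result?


Insertions: 20->slot 9; 41->slot 8; 31->slot 10; 40->slot 7; 32->slot 0
Table: [32, None, None, None, None, None, None, 40, 41, 20, 31]


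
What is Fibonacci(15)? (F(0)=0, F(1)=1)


F(n)=F(n-1)+F(n-2)
...F(13)=233, F(14)=377, F(15)=610


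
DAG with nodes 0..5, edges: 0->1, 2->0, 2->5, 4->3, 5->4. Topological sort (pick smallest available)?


Kahn's algorithm, process smallest node first
Order: [2, 0, 1, 5, 4, 3]


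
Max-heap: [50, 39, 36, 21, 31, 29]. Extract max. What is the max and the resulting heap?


Max = 50
Replace root with last, heapify down
Resulting heap: [39, 31, 36, 21, 29]


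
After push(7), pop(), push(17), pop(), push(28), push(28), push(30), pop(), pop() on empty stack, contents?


push(7) -> [7]
pop() returns 7 -> []
push(17) -> [17]
pop() returns 17 -> []
push(28) -> [28]
push(28) -> [28, 28]
push(30) -> [28, 28, 30]
pop() returns 30 -> [28, 28]
pop() returns 28 -> [28]
Final stack (bottom to top): [28]


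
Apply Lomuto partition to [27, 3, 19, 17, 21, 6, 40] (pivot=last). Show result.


Elements <= 40 go left of pivot.
Result: [27, 3, 19, 17, 21, 6, 40], pivot at index 6


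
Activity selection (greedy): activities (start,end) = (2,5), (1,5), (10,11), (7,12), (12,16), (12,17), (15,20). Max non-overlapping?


Greedy: pick earliest-ending, then skip overlaps.
Selected (3 activities): [(2, 5), (10, 11), (12, 16)]


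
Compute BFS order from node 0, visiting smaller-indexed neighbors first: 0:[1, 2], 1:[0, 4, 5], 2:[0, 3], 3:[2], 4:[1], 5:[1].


BFS queue: start with [0]
Visit order: [0, 1, 2, 4, 5, 3]


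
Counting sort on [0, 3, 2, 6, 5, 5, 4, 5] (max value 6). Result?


Count array: [1, 0, 1, 1, 1, 3, 1]
Reconstruct: [0, 2, 3, 4, 5, 5, 5, 6]


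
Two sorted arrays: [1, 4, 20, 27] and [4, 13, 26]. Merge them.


Compare heads, take smaller each step.
Merged: [1, 4, 4, 13, 20, 26, 27]


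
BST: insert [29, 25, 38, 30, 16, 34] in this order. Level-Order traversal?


Root = 29; build tree by BST insertion.
Level-Order traversal: [29, 25, 38, 16, 30, 34]


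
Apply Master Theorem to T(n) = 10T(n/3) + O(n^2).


a=10, b=3, c=2. log_3(10)=2.096 > c=2. Case 1: O(n^log_b(a)) = O(n^2.096)
Complexity: O(n^2.096)


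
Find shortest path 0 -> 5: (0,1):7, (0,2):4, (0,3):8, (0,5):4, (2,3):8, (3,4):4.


Dijkstra from 0:
Distances: {0: 0, 1: 7, 2: 4, 3: 8, 4: 12, 5: 4}
Shortest distance to 5 = 4, path = [0, 5]


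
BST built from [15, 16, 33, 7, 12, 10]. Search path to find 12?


BST root = 15
Search for 12: compare at each node
Path: [15, 7, 12]


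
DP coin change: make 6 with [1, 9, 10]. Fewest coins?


dp[0]=0; dp[i]=1+min(dp[i-c] for c in coins)
...dp[1]=1, dp[2]=2, dp[3]=3, dp[4]=4, dp[5]=5, dp[6]=6
Minimum coins for 6 = 6


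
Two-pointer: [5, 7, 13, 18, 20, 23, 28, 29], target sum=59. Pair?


Two pointers: lo=0, hi=7
No pair sums to 59


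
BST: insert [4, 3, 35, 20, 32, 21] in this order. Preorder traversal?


Root = 4; build tree by BST insertion.
Preorder traversal: [4, 3, 35, 20, 32, 21]


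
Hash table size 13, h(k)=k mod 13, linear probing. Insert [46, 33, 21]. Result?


Insertions: 46->slot 7; 33->slot 8; 21->slot 9
Table: [None, None, None, None, None, None, None, 46, 33, 21, None, None, None]


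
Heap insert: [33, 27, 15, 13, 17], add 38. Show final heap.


Append 38: [33, 27, 15, 13, 17, 38]
Bubble up: swap idx 5(38) with idx 2(15); swap idx 2(38) with idx 0(33)
Result: [38, 27, 33, 13, 17, 15]


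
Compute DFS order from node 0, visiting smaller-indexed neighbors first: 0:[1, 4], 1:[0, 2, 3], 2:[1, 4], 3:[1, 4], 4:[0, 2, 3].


DFS stack-based: start with [0]
Visit order: [0, 1, 2, 4, 3]


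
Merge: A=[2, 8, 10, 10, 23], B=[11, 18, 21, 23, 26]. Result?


Compare heads, take smaller each step.
Merged: [2, 8, 10, 10, 11, 18, 21, 23, 23, 26]


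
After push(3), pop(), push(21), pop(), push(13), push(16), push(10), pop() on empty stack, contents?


push(3) -> [3]
pop() returns 3 -> []
push(21) -> [21]
pop() returns 21 -> []
push(13) -> [13]
push(16) -> [13, 16]
push(10) -> [13, 16, 10]
pop() returns 10 -> [13, 16]
Final stack (bottom to top): [13, 16]


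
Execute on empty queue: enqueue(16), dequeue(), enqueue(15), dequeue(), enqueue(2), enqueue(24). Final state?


enqueue(16) -> [16]
dequeue() returns 16 -> []
enqueue(15) -> [15]
dequeue() returns 15 -> []
enqueue(2) -> [2]
enqueue(24) -> [2, 24]
Final queue (front to back): [2, 24]


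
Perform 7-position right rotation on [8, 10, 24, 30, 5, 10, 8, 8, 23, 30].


Right rotate by 7: [30, 5, 10, 8, 8, 23, 30, 8, 10, 24]


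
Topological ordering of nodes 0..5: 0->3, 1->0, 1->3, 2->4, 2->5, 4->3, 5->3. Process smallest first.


Kahn's algorithm, process smallest node first
Order: [1, 0, 2, 4, 5, 3]


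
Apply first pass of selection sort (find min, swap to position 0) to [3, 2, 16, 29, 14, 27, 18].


After one pass: [2, 3, 16, 29, 14, 27, 18]


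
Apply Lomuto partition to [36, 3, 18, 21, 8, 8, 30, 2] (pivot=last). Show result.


Elements <= 2 go left of pivot.
Result: [2, 3, 18, 21, 8, 8, 30, 36], pivot at index 0


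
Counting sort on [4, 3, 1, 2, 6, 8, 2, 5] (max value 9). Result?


Count array: [0, 1, 2, 1, 1, 1, 1, 0, 1, 0]
Reconstruct: [1, 2, 2, 3, 4, 5, 6, 8]


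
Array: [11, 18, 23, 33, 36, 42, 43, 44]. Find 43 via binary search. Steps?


Search for 43:
[0,7] mid=3 arr[3]=33
[4,7] mid=5 arr[5]=42
[6,7] mid=6 arr[6]=43
Total: 3 comparisons


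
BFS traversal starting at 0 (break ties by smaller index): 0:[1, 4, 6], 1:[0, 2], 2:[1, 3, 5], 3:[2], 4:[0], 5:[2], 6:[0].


BFS queue: start with [0]
Visit order: [0, 1, 4, 6, 2, 3, 5]


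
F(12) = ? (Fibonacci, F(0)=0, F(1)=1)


F(n)=F(n-1)+F(n-2)
...F(10)=55, F(11)=89, F(12)=144


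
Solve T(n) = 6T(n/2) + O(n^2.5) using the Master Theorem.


a=6, b=2, c=2.5. log_2(6)=2.585 > c=2.5. Case 1: O(n^log_b(a)) = O(n^2.585)
Complexity: O(n^2.585)


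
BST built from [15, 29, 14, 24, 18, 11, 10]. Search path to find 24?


BST root = 15
Search for 24: compare at each node
Path: [15, 29, 24]


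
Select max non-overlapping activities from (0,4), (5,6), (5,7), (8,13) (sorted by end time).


Greedy: pick earliest-ending, then skip overlaps.
Selected (3 activities): [(0, 4), (5, 6), (8, 13)]


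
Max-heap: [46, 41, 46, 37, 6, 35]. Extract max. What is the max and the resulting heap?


Max = 46
Replace root with last, heapify down
Resulting heap: [46, 41, 35, 37, 6]


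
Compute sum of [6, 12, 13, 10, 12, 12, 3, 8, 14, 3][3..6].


Prefix sums: [0, 6, 18, 31, 41, 53, 65, 68, 76, 90, 93]
Sum[3..6] = prefix[7] - prefix[3] = 68 - 31 = 37


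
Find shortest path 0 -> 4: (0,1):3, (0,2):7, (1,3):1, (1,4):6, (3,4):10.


Dijkstra from 0:
Distances: {0: 0, 1: 3, 2: 7, 3: 4, 4: 9}
Shortest distance to 4 = 9, path = [0, 1, 4]


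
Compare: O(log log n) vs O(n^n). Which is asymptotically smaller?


double-logarithmic grows slower than n^n
O(log log n) is asymptotically smaller; O(n^n) grows faster


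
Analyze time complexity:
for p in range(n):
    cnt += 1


Per nesting level: O(n) = O(n)
Complexity: O(n)


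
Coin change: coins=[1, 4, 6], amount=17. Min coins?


dp[0]=0; dp[i]=1+min(dp[i-c] for c in coins)
...dp[12]=2, dp[13]=3, dp[14]=3, dp[15]=4, dp[16]=3, dp[17]=4
Minimum coins for 17 = 4


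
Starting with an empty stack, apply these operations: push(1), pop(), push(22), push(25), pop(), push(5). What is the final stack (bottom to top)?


push(1) -> [1]
pop() returns 1 -> []
push(22) -> [22]
push(25) -> [22, 25]
pop() returns 25 -> [22]
push(5) -> [22, 5]
Final stack (bottom to top): [22, 5]


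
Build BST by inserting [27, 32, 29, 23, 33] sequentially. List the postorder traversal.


Root = 27; build tree by BST insertion.
Postorder traversal: [23, 29, 33, 32, 27]


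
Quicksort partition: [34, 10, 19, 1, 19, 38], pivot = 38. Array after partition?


Elements <= 38 go left of pivot.
Result: [34, 10, 19, 1, 19, 38], pivot at index 5


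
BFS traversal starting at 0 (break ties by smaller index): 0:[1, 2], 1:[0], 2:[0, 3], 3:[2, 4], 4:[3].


BFS queue: start with [0]
Visit order: [0, 1, 2, 3, 4]


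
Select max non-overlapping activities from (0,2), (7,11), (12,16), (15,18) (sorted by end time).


Greedy: pick earliest-ending, then skip overlaps.
Selected (3 activities): [(0, 2), (7, 11), (12, 16)]


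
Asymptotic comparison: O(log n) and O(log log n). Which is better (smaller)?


double-logarithmic grows slower than logarithmic
O(log log n) is asymptotically smaller; O(log n) grows faster


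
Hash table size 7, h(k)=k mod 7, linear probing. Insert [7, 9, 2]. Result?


Insertions: 7->slot 0; 9->slot 2; 2->slot 3
Table: [7, None, 9, 2, None, None, None]


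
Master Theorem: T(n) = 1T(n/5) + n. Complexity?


a=1, b=5, c=1. log_5(1)=0 < c=1. Case 3: O(n^c) = O(n)
Complexity: O(n)


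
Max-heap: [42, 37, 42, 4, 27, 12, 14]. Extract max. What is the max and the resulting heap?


Max = 42
Replace root with last, heapify down
Resulting heap: [42, 37, 14, 4, 27, 12]


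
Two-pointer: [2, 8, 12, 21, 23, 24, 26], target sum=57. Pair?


Two pointers: lo=0, hi=6
No pair sums to 57


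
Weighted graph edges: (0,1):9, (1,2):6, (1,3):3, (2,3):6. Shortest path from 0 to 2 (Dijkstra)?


Dijkstra from 0:
Distances: {0: 0, 1: 9, 2: 15, 3: 12}
Shortest distance to 2 = 15, path = [0, 1, 2]


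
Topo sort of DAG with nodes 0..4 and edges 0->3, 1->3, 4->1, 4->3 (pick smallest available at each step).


Kahn's algorithm, process smallest node first
Order: [0, 2, 4, 1, 3]


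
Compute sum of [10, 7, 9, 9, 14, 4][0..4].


Prefix sums: [0, 10, 17, 26, 35, 49, 53]
Sum[0..4] = prefix[5] - prefix[0] = 49 - 0 = 49


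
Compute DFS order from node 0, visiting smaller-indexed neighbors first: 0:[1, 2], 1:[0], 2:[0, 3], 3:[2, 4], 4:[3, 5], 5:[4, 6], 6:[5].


DFS stack-based: start with [0]
Visit order: [0, 1, 2, 3, 4, 5, 6]


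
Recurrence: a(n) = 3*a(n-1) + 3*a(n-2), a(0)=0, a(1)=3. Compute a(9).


Build bottom-up:
...a(7)=7371, a(8)=27945, a(9)=3*27945+3*7371=105948


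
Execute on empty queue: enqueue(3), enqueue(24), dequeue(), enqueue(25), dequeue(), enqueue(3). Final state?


enqueue(3) -> [3]
enqueue(24) -> [3, 24]
dequeue() returns 3 -> [24]
enqueue(25) -> [24, 25]
dequeue() returns 24 -> [25]
enqueue(3) -> [25, 3]
Final queue (front to back): [25, 3]


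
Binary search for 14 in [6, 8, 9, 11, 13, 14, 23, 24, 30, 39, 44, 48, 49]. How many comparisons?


Search for 14:
[0,12] mid=6 arr[6]=23
[0,5] mid=2 arr[2]=9
[3,5] mid=4 arr[4]=13
[5,5] mid=5 arr[5]=14
Total: 4 comparisons


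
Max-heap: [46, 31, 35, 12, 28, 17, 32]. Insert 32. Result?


Append 32: [46, 31, 35, 12, 28, 17, 32, 32]
Bubble up: swap idx 7(32) with idx 3(12); swap idx 3(32) with idx 1(31)
Result: [46, 32, 35, 31, 28, 17, 32, 12]


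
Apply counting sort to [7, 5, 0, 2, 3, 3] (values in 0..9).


Count array: [1, 0, 1, 2, 0, 1, 0, 1, 0, 0]
Reconstruct: [0, 2, 3, 3, 5, 7]


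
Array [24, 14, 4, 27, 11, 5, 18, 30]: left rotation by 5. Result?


Left rotate by 5: [5, 18, 30, 24, 14, 4, 27, 11]


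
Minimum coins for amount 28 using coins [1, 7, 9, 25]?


dp[0]=0; dp[i]=1+min(dp[i-c] for c in coins)
...dp[23]=3, dp[24]=4, dp[25]=1, dp[26]=2, dp[27]=3, dp[28]=4
Minimum coins for 28 = 4


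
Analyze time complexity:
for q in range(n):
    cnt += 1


Per nesting level: O(n) = O(n)
Complexity: O(n)


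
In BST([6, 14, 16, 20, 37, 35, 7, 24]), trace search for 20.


BST root = 6
Search for 20: compare at each node
Path: [6, 14, 16, 20]


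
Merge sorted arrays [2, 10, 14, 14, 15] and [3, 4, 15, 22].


Compare heads, take smaller each step.
Merged: [2, 3, 4, 10, 14, 14, 15, 15, 22]


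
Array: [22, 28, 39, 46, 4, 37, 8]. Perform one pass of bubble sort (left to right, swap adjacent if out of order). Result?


After one pass: [22, 28, 39, 4, 37, 8, 46]


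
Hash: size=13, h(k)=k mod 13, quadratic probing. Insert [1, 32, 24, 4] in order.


Insertions: 1->slot 1; 32->slot 6; 24->slot 11; 4->slot 4
Table: [None, 1, None, None, 4, None, 32, None, None, None, None, 24, None]


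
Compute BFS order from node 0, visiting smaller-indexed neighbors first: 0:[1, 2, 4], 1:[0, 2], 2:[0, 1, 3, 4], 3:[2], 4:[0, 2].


BFS queue: start with [0]
Visit order: [0, 1, 2, 4, 3]


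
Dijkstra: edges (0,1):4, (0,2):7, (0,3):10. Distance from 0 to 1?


Dijkstra from 0:
Distances: {0: 0, 1: 4, 2: 7, 3: 10}
Shortest distance to 1 = 4, path = [0, 1]


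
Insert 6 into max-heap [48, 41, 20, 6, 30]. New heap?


Append 6: [48, 41, 20, 6, 30, 6]
Bubble up: no swaps needed
Result: [48, 41, 20, 6, 30, 6]


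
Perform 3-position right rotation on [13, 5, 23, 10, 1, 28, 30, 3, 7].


Right rotate by 3: [30, 3, 7, 13, 5, 23, 10, 1, 28]


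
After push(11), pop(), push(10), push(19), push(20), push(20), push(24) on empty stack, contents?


push(11) -> [11]
pop() returns 11 -> []
push(10) -> [10]
push(19) -> [10, 19]
push(20) -> [10, 19, 20]
push(20) -> [10, 19, 20, 20]
push(24) -> [10, 19, 20, 20, 24]
Final stack (bottom to top): [10, 19, 20, 20, 24]


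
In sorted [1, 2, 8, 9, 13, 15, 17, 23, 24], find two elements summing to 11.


Two pointers: lo=0, hi=8
Found pair: (2, 9) summing to 11


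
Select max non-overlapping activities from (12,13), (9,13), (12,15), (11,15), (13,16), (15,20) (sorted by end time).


Greedy: pick earliest-ending, then skip overlaps.
Selected (2 activities): [(12, 13), (13, 16)]


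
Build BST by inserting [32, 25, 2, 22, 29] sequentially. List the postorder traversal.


Root = 32; build tree by BST insertion.
Postorder traversal: [22, 2, 29, 25, 32]


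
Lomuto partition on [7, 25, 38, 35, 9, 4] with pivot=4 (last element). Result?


Elements <= 4 go left of pivot.
Result: [4, 25, 38, 35, 9, 7], pivot at index 0


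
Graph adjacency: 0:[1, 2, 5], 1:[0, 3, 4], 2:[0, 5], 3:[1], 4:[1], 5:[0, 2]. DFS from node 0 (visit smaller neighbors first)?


DFS stack-based: start with [0]
Visit order: [0, 1, 3, 4, 2, 5]


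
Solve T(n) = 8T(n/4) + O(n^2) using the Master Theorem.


a=8, b=4, c=2. log_4(8)=1.5 < c=2. Case 3: O(n^c) = O(n^2)
Complexity: O(n^2)


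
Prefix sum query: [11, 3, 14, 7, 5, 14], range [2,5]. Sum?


Prefix sums: [0, 11, 14, 28, 35, 40, 54]
Sum[2..5] = prefix[6] - prefix[2] = 54 - 14 = 40


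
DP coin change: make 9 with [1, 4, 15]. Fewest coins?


dp[0]=0; dp[i]=1+min(dp[i-c] for c in coins)
...dp[4]=1, dp[5]=2, dp[6]=3, dp[7]=4, dp[8]=2, dp[9]=3
Minimum coins for 9 = 3


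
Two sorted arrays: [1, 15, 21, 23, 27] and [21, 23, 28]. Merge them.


Compare heads, take smaller each step.
Merged: [1, 15, 21, 21, 23, 23, 27, 28]


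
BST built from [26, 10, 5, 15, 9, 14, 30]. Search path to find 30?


BST root = 26
Search for 30: compare at each node
Path: [26, 30]


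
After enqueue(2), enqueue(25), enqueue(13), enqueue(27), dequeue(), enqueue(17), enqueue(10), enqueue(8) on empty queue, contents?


enqueue(2) -> [2]
enqueue(25) -> [2, 25]
enqueue(13) -> [2, 25, 13]
enqueue(27) -> [2, 25, 13, 27]
dequeue() returns 2 -> [25, 13, 27]
enqueue(17) -> [25, 13, 27, 17]
enqueue(10) -> [25, 13, 27, 17, 10]
enqueue(8) -> [25, 13, 27, 17, 10, 8]
Final queue (front to back): [25, 13, 27, 17, 10, 8]


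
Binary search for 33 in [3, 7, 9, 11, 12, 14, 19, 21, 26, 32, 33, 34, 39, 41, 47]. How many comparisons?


Search for 33:
[0,14] mid=7 arr[7]=21
[8,14] mid=11 arr[11]=34
[8,10] mid=9 arr[9]=32
[10,10] mid=10 arr[10]=33
Total: 4 comparisons


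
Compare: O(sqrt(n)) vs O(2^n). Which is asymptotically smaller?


sublinear grows slower than exponential
O(sqrt(n)) is asymptotically smaller; O(2^n) grows faster


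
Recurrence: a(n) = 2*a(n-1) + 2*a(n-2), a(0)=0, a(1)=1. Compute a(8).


Build bottom-up:
...a(6)=120, a(7)=328, a(8)=2*328+2*120=896


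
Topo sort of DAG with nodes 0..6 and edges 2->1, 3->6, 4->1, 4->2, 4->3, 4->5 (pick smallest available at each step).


Kahn's algorithm, process smallest node first
Order: [0, 4, 2, 1, 3, 5, 6]


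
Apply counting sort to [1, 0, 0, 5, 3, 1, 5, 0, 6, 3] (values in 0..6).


Count array: [3, 2, 0, 2, 0, 2, 1]
Reconstruct: [0, 0, 0, 1, 1, 3, 3, 5, 5, 6]


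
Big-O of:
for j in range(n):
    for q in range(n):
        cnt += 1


Per nesting level: O(n) * O(n) = O(n^2)
Complexity: O(n^2)


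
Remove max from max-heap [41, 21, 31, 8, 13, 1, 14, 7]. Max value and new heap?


Max = 41
Replace root with last, heapify down
Resulting heap: [31, 21, 14, 8, 13, 1, 7]


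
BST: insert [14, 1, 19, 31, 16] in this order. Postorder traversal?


Root = 14; build tree by BST insertion.
Postorder traversal: [1, 16, 31, 19, 14]


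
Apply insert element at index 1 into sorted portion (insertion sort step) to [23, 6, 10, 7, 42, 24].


After one pass: [6, 23, 10, 7, 42, 24]


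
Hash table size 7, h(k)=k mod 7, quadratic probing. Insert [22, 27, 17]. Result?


Insertions: 22->slot 1; 27->slot 6; 17->slot 3
Table: [None, 22, None, 17, None, None, 27]


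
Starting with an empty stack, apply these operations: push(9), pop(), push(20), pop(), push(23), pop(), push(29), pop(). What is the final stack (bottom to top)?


push(9) -> [9]
pop() returns 9 -> []
push(20) -> [20]
pop() returns 20 -> []
push(23) -> [23]
pop() returns 23 -> []
push(29) -> [29]
pop() returns 29 -> []
Final stack (bottom to top): []


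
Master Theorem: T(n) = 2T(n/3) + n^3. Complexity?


a=2, b=3, c=3. log_3(2)=0.631 < c=3. Case 3: O(n^c) = O(n^3)
Complexity: O(n^3)


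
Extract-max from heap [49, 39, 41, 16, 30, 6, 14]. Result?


Max = 49
Replace root with last, heapify down
Resulting heap: [41, 39, 14, 16, 30, 6]


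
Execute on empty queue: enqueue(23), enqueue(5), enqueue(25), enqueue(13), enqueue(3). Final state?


enqueue(23) -> [23]
enqueue(5) -> [23, 5]
enqueue(25) -> [23, 5, 25]
enqueue(13) -> [23, 5, 25, 13]
enqueue(3) -> [23, 5, 25, 13, 3]
Final queue (front to back): [23, 5, 25, 13, 3]


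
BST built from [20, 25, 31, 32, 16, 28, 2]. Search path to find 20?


BST root = 20
Search for 20: compare at each node
Path: [20]


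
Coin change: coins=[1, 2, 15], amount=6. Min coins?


dp[0]=0; dp[i]=1+min(dp[i-c] for c in coins)
...dp[1]=1, dp[2]=1, dp[3]=2, dp[4]=2, dp[5]=3, dp[6]=3
Minimum coins for 6 = 3


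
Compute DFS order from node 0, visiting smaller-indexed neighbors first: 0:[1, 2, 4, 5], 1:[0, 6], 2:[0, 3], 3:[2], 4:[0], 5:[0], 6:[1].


DFS stack-based: start with [0]
Visit order: [0, 1, 6, 2, 3, 4, 5]


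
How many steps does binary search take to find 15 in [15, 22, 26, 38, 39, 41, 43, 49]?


Search for 15:
[0,7] mid=3 arr[3]=38
[0,2] mid=1 arr[1]=22
[0,0] mid=0 arr[0]=15
Total: 3 comparisons


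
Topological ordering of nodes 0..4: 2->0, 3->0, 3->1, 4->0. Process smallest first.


Kahn's algorithm, process smallest node first
Order: [2, 3, 1, 4, 0]


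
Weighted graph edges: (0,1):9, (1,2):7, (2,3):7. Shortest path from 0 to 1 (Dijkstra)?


Dijkstra from 0:
Distances: {0: 0, 1: 9, 2: 16, 3: 23}
Shortest distance to 1 = 9, path = [0, 1]


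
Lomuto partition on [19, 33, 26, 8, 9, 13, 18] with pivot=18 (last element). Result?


Elements <= 18 go left of pivot.
Result: [8, 9, 13, 18, 33, 26, 19], pivot at index 3


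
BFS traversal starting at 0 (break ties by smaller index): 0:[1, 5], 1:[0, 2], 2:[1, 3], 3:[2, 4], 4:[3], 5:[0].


BFS queue: start with [0]
Visit order: [0, 1, 5, 2, 3, 4]


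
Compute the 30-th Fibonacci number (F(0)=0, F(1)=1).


F(n)=F(n-1)+F(n-2)
...F(28)=317811, F(29)=514229, F(30)=832040


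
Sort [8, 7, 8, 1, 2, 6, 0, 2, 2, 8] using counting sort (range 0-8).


Count array: [1, 1, 3, 0, 0, 0, 1, 1, 3]
Reconstruct: [0, 1, 2, 2, 2, 6, 7, 8, 8, 8]


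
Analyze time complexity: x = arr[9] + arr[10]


Analysis: constant-time operation, no loop
Complexity: O(1)


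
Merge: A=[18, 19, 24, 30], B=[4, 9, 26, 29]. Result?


Compare heads, take smaller each step.
Merged: [4, 9, 18, 19, 24, 26, 29, 30]


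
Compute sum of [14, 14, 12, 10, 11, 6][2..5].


Prefix sums: [0, 14, 28, 40, 50, 61, 67]
Sum[2..5] = prefix[6] - prefix[2] = 67 - 28 = 39


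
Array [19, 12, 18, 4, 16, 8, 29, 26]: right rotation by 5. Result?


Right rotate by 5: [4, 16, 8, 29, 26, 19, 12, 18]


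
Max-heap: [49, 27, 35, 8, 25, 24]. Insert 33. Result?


Append 33: [49, 27, 35, 8, 25, 24, 33]
Bubble up: no swaps needed
Result: [49, 27, 35, 8, 25, 24, 33]


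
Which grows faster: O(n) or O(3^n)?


linear grows slower than exponential (base 3)
O(n) is asymptotically smaller; O(3^n) grows faster


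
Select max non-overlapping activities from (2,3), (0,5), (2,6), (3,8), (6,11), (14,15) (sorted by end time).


Greedy: pick earliest-ending, then skip overlaps.
Selected (3 activities): [(2, 3), (3, 8), (14, 15)]


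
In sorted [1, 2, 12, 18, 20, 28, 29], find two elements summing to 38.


Two pointers: lo=0, hi=6
Found pair: (18, 20) summing to 38


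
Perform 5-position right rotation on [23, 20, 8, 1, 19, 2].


Right rotate by 5: [20, 8, 1, 19, 2, 23]


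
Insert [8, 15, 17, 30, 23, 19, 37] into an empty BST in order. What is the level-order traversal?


Root = 8; build tree by BST insertion.
Level-Order traversal: [8, 15, 17, 30, 23, 37, 19]


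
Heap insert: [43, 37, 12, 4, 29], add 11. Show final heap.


Append 11: [43, 37, 12, 4, 29, 11]
Bubble up: no swaps needed
Result: [43, 37, 12, 4, 29, 11]


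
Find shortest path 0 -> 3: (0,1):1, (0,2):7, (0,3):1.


Dijkstra from 0:
Distances: {0: 0, 1: 1, 2: 7, 3: 1}
Shortest distance to 3 = 1, path = [0, 3]


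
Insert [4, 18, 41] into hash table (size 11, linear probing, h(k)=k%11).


Insertions: 4->slot 4; 18->slot 7; 41->slot 8
Table: [None, None, None, None, 4, None, None, 18, 41, None, None]


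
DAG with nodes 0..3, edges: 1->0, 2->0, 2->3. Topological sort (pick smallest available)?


Kahn's algorithm, process smallest node first
Order: [1, 2, 0, 3]


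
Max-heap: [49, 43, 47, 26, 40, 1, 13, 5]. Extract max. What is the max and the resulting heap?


Max = 49
Replace root with last, heapify down
Resulting heap: [47, 43, 13, 26, 40, 1, 5]


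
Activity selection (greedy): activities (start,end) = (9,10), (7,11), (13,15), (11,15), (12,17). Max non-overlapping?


Greedy: pick earliest-ending, then skip overlaps.
Selected (2 activities): [(9, 10), (13, 15)]


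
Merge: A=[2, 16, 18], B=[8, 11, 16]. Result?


Compare heads, take smaller each step.
Merged: [2, 8, 11, 16, 16, 18]


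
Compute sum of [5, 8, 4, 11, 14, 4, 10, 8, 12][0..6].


Prefix sums: [0, 5, 13, 17, 28, 42, 46, 56, 64, 76]
Sum[0..6] = prefix[7] - prefix[0] = 56 - 0 = 56


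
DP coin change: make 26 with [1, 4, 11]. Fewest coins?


dp[0]=0; dp[i]=1+min(dp[i-c] for c in coins)
...dp[21]=5, dp[22]=2, dp[23]=3, dp[24]=4, dp[25]=5, dp[26]=3
Minimum coins for 26 = 3


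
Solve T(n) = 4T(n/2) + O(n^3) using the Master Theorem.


a=4, b=2, c=3. log_2(4)=2 < c=3. Case 3: O(n^c) = O(n^3)
Complexity: O(n^3)


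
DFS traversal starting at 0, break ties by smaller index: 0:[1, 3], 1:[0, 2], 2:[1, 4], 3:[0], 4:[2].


DFS stack-based: start with [0]
Visit order: [0, 1, 2, 4, 3]


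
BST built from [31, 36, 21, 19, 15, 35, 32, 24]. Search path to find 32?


BST root = 31
Search for 32: compare at each node
Path: [31, 36, 35, 32]


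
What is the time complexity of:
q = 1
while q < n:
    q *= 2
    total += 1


Per nesting level: O(log n) = O(log n)
Complexity: O(log n)


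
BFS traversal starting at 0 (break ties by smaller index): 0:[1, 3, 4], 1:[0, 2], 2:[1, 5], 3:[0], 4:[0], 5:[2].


BFS queue: start with [0]
Visit order: [0, 1, 3, 4, 2, 5]


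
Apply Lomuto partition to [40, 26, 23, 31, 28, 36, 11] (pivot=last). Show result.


Elements <= 11 go left of pivot.
Result: [11, 26, 23, 31, 28, 36, 40], pivot at index 0


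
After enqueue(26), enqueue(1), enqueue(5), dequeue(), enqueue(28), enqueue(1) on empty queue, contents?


enqueue(26) -> [26]
enqueue(1) -> [26, 1]
enqueue(5) -> [26, 1, 5]
dequeue() returns 26 -> [1, 5]
enqueue(28) -> [1, 5, 28]
enqueue(1) -> [1, 5, 28, 1]
Final queue (front to back): [1, 5, 28, 1]


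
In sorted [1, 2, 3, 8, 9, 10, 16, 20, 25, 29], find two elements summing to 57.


Two pointers: lo=0, hi=9
No pair sums to 57


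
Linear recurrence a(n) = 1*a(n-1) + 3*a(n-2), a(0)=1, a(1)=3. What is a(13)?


Build bottom-up:
...a(11)=11526, a(12)=26529, a(13)=1*26529+3*11526=61107


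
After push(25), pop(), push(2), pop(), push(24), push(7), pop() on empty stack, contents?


push(25) -> [25]
pop() returns 25 -> []
push(2) -> [2]
pop() returns 2 -> []
push(24) -> [24]
push(7) -> [24, 7]
pop() returns 7 -> [24]
Final stack (bottom to top): [24]


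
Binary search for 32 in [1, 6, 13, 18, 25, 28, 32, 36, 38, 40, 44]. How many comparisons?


Search for 32:
[0,10] mid=5 arr[5]=28
[6,10] mid=8 arr[8]=38
[6,7] mid=6 arr[6]=32
Total: 3 comparisons


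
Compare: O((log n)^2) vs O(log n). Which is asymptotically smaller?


logarithmic grows slower than polylogarithmic
O(log n) is asymptotically smaller; O((log n)^2) grows faster


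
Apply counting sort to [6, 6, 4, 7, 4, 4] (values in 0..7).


Count array: [0, 0, 0, 0, 3, 0, 2, 1]
Reconstruct: [4, 4, 4, 6, 6, 7]


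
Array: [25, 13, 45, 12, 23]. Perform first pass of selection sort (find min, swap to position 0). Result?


After one pass: [12, 13, 45, 25, 23]


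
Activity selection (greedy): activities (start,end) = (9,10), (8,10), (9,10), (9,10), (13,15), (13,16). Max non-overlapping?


Greedy: pick earliest-ending, then skip overlaps.
Selected (2 activities): [(9, 10), (13, 15)]


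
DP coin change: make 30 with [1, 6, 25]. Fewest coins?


dp[0]=0; dp[i]=1+min(dp[i-c] for c in coins)
...dp[25]=1, dp[26]=2, dp[27]=3, dp[28]=4, dp[29]=5, dp[30]=5
Minimum coins for 30 = 5


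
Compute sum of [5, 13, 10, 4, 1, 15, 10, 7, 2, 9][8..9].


Prefix sums: [0, 5, 18, 28, 32, 33, 48, 58, 65, 67, 76]
Sum[8..9] = prefix[10] - prefix[8] = 76 - 65 = 11


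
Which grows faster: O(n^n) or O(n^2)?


quadratic grows slower than n^n
O(n^2) is asymptotically smaller; O(n^n) grows faster


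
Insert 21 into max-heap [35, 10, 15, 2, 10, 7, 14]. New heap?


Append 21: [35, 10, 15, 2, 10, 7, 14, 21]
Bubble up: swap idx 7(21) with idx 3(2); swap idx 3(21) with idx 1(10)
Result: [35, 21, 15, 10, 10, 7, 14, 2]


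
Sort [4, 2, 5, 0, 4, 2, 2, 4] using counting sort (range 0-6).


Count array: [1, 0, 3, 0, 3, 1, 0]
Reconstruct: [0, 2, 2, 2, 4, 4, 4, 5]


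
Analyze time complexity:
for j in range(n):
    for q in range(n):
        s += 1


Per nesting level: O(n) * O(n) = O(n^2)
Complexity: O(n^2)


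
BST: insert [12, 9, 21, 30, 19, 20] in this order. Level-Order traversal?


Root = 12; build tree by BST insertion.
Level-Order traversal: [12, 9, 21, 19, 30, 20]


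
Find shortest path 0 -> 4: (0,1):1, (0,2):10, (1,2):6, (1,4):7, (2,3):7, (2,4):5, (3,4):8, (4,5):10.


Dijkstra from 0:
Distances: {0: 0, 1: 1, 2: 7, 3: 14, 4: 8, 5: 18}
Shortest distance to 4 = 8, path = [0, 1, 4]


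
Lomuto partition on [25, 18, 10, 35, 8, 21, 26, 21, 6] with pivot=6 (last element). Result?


Elements <= 6 go left of pivot.
Result: [6, 18, 10, 35, 8, 21, 26, 21, 25], pivot at index 0


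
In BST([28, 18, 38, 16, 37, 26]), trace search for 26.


BST root = 28
Search for 26: compare at each node
Path: [28, 18, 26]


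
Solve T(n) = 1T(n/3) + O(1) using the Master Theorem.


a=1, b=3, c=0. log_3(1)=0 = c=0. Case 2: O(n^c log n) = O(log n)
Complexity: O(log n)


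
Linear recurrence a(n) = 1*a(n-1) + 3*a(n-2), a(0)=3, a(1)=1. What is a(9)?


Build bottom-up:
...a(7)=457, a(8)=1090, a(9)=1*1090+3*457=2461


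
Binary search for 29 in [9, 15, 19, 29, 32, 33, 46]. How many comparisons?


Search for 29:
[0,6] mid=3 arr[3]=29
Total: 1 comparisons


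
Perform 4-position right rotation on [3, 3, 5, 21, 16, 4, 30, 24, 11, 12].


Right rotate by 4: [30, 24, 11, 12, 3, 3, 5, 21, 16, 4]


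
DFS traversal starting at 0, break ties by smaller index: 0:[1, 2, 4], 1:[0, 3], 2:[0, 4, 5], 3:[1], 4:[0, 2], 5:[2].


DFS stack-based: start with [0]
Visit order: [0, 1, 3, 2, 4, 5]


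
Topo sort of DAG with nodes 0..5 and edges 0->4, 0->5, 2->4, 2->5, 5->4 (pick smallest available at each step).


Kahn's algorithm, process smallest node first
Order: [0, 1, 2, 3, 5, 4]


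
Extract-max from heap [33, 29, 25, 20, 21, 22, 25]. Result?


Max = 33
Replace root with last, heapify down
Resulting heap: [29, 25, 25, 20, 21, 22]


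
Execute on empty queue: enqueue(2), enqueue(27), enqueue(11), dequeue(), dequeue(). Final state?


enqueue(2) -> [2]
enqueue(27) -> [2, 27]
enqueue(11) -> [2, 27, 11]
dequeue() returns 2 -> [27, 11]
dequeue() returns 27 -> [11]
Final queue (front to back): [11]


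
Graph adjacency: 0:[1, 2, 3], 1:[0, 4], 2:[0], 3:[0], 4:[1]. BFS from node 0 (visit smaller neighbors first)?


BFS queue: start with [0]
Visit order: [0, 1, 2, 3, 4]


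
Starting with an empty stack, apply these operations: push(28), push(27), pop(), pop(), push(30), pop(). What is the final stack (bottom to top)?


push(28) -> [28]
push(27) -> [28, 27]
pop() returns 27 -> [28]
pop() returns 28 -> []
push(30) -> [30]
pop() returns 30 -> []
Final stack (bottom to top): []


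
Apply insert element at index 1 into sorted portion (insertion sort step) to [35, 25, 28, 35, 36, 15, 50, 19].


After one pass: [25, 35, 28, 35, 36, 15, 50, 19]


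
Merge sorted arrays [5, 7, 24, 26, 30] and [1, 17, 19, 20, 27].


Compare heads, take smaller each step.
Merged: [1, 5, 7, 17, 19, 20, 24, 26, 27, 30]


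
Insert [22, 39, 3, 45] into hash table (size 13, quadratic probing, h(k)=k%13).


Insertions: 22->slot 9; 39->slot 0; 3->slot 3; 45->slot 6
Table: [39, None, None, 3, None, None, 45, None, None, 22, None, None, None]


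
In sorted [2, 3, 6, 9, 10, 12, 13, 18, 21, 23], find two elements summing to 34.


Two pointers: lo=0, hi=9
Found pair: (13, 21) summing to 34


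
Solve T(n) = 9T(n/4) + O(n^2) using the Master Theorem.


a=9, b=4, c=2. log_4(9)=1.585 < c=2. Case 3: O(n^c) = O(n^2)
Complexity: O(n^2)


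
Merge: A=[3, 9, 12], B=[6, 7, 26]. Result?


Compare heads, take smaller each step.
Merged: [3, 6, 7, 9, 12, 26]


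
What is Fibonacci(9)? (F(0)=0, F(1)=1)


F(n)=F(n-1)+F(n-2)
...F(7)=13, F(8)=21, F(9)=34


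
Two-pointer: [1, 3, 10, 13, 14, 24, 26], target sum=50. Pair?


Two pointers: lo=0, hi=6
Found pair: (24, 26) summing to 50


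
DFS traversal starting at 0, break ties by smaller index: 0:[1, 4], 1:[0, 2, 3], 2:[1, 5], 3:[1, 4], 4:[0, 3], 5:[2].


DFS stack-based: start with [0]
Visit order: [0, 1, 2, 5, 3, 4]


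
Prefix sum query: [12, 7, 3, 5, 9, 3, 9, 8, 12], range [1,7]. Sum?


Prefix sums: [0, 12, 19, 22, 27, 36, 39, 48, 56, 68]
Sum[1..7] = prefix[8] - prefix[1] = 56 - 12 = 44


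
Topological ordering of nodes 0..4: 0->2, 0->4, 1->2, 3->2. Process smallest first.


Kahn's algorithm, process smallest node first
Order: [0, 1, 3, 2, 4]


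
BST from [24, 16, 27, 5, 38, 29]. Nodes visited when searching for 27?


BST root = 24
Search for 27: compare at each node
Path: [24, 27]


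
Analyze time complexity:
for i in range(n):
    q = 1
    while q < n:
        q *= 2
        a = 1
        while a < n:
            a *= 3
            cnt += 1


Per nesting level: O(n) * O(log n) * O(log n) = O(n (log n)^2)
Complexity: O(n (log n)^2)


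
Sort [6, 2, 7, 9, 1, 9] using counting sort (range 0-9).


Count array: [0, 1, 1, 0, 0, 0, 1, 1, 0, 2]
Reconstruct: [1, 2, 6, 7, 9, 9]


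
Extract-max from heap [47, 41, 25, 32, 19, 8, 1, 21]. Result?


Max = 47
Replace root with last, heapify down
Resulting heap: [41, 32, 25, 21, 19, 8, 1]


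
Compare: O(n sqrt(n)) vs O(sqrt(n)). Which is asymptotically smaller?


sublinear grows slower than n^1.5
O(sqrt(n)) is asymptotically smaller; O(n sqrt(n)) grows faster


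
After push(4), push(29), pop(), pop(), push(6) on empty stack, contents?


push(4) -> [4]
push(29) -> [4, 29]
pop() returns 29 -> [4]
pop() returns 4 -> []
push(6) -> [6]
Final stack (bottom to top): [6]


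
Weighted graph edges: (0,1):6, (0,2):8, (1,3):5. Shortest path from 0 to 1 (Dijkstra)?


Dijkstra from 0:
Distances: {0: 0, 1: 6, 2: 8, 3: 11}
Shortest distance to 1 = 6, path = [0, 1]


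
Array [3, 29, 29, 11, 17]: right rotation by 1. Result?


Right rotate by 1: [17, 3, 29, 29, 11]


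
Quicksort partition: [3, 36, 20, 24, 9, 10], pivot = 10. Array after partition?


Elements <= 10 go left of pivot.
Result: [3, 9, 10, 24, 36, 20], pivot at index 2


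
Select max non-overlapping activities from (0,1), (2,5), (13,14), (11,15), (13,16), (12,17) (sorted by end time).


Greedy: pick earliest-ending, then skip overlaps.
Selected (3 activities): [(0, 1), (2, 5), (13, 14)]


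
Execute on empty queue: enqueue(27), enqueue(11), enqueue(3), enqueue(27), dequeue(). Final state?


enqueue(27) -> [27]
enqueue(11) -> [27, 11]
enqueue(3) -> [27, 11, 3]
enqueue(27) -> [27, 11, 3, 27]
dequeue() returns 27 -> [11, 3, 27]
Final queue (front to back): [11, 3, 27]
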